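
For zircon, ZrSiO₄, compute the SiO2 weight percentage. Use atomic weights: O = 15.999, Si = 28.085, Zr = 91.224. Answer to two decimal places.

M(ZrSiO₄) = 183.305 g/mol; M(SiO2) = 60.083 g/mol.
Moles SiO2 per formula unit = 1 Si ÷ 1 = 1.0000.
SiO2 fraction = (1.0000 × 60.083) / 183.305 = 60.083/183.305 = 0.3278.

32.78 wt%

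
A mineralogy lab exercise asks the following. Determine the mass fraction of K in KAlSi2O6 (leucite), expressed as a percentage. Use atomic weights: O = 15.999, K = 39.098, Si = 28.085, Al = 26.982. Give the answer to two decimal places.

17.91 wt%

M(KAlSi2O6) = 218.244 g/mol.
K contributes 1 × 39.098 = 39.098 g per mole.
39.098/218.244 = 0.1791 → 17.91%.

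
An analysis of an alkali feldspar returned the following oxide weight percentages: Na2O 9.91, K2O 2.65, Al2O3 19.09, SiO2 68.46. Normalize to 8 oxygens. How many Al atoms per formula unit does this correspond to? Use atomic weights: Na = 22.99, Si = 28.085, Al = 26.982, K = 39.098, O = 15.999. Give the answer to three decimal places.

0.989 Al apfu

Na2O: 9.91/61.979 = 0.15989 mol → 0.31978 mol Na, 0.15989 mol O.
K2O: 2.65/94.195 = 0.02813 mol → 0.05626 mol K, 0.02813 mol O.
Al2O3: 19.09/101.961 = 0.18723 mol → 0.37446 mol Al, 0.56169 mol O.
SiO2: 68.46/60.083 = 1.13942 mol → 1.13942 mol Si, 2.27884 mol O.
Total oxygen = 3.02855 mol. Normalization factor = 8/3.02855 = 2.64153.
Al per 8 O = 0.37446 × 2.64153 = 0.989.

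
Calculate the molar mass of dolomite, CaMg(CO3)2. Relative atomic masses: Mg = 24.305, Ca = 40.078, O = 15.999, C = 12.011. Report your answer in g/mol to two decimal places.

184.40 g/mol

M = 1×40.078 + 1×24.305 + 2×12.011 + 6×15.999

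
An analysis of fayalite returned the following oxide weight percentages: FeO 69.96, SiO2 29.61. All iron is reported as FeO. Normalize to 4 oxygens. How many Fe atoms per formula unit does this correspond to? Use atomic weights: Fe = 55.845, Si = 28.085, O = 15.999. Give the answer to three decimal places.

1.988 Fe apfu

FeO: 69.96/71.844 = 0.97378 mol → 0.97378 mol Fe, 0.97378 mol O.
SiO2: 29.61/60.083 = 0.49282 mol → 0.49282 mol Si, 0.98564 mol O.
Total oxygen = 1.95942 mol. Normalization factor = 4/1.95942 = 2.04142.
Fe per 4 O = 0.97378 × 2.04142 = 1.988.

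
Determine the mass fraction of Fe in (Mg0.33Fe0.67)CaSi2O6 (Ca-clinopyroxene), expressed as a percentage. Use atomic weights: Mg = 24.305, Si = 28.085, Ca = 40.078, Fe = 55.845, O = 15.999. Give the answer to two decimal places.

M((Mg0.33Fe0.67)CaSi2O6) = 237.679 g/mol.
Fe contributes 0.67 × 55.845 = 37.416 g per mole.
37.416/237.679 = 0.1574 → 15.74%.

15.74 mass %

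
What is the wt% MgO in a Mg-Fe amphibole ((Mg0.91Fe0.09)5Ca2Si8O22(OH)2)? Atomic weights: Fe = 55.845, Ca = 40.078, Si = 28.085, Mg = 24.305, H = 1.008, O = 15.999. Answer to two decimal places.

Formula mass = 826.546 g/mol.
4.55 Mg → 4.5500 mol MgO per formula unit; M(MgO) = 40.304, so MgO mass = 183.383 g.
183.383/826.546 × 100 = 22.19 wt%.

22.19 wt%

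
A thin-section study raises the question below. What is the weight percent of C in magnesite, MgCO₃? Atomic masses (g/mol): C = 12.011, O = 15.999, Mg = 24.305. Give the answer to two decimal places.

14.25 mass %

M(MgCO₃) = 84.313 g/mol.
C contributes 1 × 12.011 = 12.011 g per mole.
12.011/84.313 = 0.1425 → 14.25%.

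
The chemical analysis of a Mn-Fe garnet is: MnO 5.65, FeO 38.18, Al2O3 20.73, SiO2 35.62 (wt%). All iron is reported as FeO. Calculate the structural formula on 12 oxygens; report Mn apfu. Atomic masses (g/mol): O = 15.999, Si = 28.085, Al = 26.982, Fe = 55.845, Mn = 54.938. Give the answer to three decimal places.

0.397 Mn apfu

MnO (M=70.937): mol = 0.07965; Mn = 0.07965, O = 0.07965.
FeO (M=71.844): mol = 0.53143; Fe = 0.53143, O = 0.53143.
Al2O3 (M=101.961): mol = 0.20331; Al = 0.40662, O = 0.60993.
SiO2 (M=60.083): mol = 0.59285; Si = 0.59285, O = 1.18570.
ΣO = 2.40671; factor = 12/ΣO = 4.98606.
Mn apfu = 0.07965 × 4.98606 = 0.397.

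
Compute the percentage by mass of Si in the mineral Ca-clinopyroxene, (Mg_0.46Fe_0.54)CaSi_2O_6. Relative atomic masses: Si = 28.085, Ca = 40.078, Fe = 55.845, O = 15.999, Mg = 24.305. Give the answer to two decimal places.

24.05 wt%

Molar mass of (Mg_0.46Fe_0.54)CaSi_2O_6: 0.46×24.305 + 0.54×55.845 + 1×40.078 + 2×28.085 + 6×15.999 = 233.579 g/mol.
Mass of Si per formula unit: 2 × 28.085 = 56.170 g.
Weight fraction Si = 56.170 / 233.579 = 0.2405.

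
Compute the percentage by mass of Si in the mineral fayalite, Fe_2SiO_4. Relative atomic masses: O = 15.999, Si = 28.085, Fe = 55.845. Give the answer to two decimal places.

M(Fe_2SiO_4) = 203.771 g/mol.
Si contributes 1 × 28.085 = 28.085 g per mole.
28.085/203.771 = 0.1378 → 13.78%.

13.78 wt%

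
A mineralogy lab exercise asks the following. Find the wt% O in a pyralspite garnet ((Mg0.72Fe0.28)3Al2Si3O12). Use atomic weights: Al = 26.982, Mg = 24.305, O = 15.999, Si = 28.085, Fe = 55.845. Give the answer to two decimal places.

Formula mass = 2.16*24.305 + 0.84*55.845 + 2*26.982 + 3*28.085 + 12*15.999 = 429.616 g/mol, of which 191.988 g is O.
So O makes up 191.988/429.616 = 0.4469 of the mass, i.e. 44.69%.

44.69 mass %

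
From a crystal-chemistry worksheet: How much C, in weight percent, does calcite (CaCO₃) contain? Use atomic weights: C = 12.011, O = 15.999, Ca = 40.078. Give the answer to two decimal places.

12.00 weight percent

Formula mass = 1×40.078 + 1×12.011 + 3×15.999 = 100.086 g/mol, of which 12.011 g is C.
So C makes up 12.011/100.086 = 0.1200 of the mass, i.e. 12.00%.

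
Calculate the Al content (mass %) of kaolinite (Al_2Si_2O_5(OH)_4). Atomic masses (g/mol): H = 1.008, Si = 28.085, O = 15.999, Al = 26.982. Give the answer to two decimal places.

20.90 mass %

Molar mass of Al_2Si_2O_5(OH)_4: 2·26.982 + 2·28.085 + 9·15.999 + 4·1.008 = 258.157 g/mol.
Mass of Al per formula unit: 2 × 26.982 = 53.964 g.
Weight fraction Al = 53.964 / 258.157 = 0.2090.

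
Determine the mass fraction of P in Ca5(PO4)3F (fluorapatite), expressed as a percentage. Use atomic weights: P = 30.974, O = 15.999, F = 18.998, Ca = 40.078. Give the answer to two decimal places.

M(Ca5(PO4)3F) = 504.298 g/mol.
P contributes 3 × 30.974 = 92.922 g per mole.
92.922/504.298 = 0.1843 → 18.43%.

18.43 wt%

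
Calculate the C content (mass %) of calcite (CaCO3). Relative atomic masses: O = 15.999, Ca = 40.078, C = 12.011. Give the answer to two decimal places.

12.00 mass %

Formula mass = 1*40.078 + 1*12.011 + 3*15.999 = 100.086 g/mol, of which 12.011 g is C.
So C makes up 12.011/100.086 = 0.1200 of the mass, i.e. 12.00%.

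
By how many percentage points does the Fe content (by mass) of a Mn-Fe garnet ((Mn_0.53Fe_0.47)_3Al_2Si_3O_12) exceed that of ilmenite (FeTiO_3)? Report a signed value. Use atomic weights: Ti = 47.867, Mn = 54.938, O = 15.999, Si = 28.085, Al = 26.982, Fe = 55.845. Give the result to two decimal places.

-20.94 percentage points

Fe in (Mn_0.53Fe_0.47)_3Al_2Si_3O_12: molar mass 496.300 g/mol; 1.41×55.845 = 78.741 g → 15.87 wt%.
Fe in FeTiO_3: molar mass 151.709 g/mol; 1×55.845 = 55.845 g → 36.81 wt%.
Difference = 15.87 − 36.81 = -20.94 percentage points.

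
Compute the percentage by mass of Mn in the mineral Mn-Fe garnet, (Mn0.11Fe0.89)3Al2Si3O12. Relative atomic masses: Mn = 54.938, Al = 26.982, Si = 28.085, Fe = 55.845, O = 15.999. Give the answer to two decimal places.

M((Mn0.11Fe0.89)3Al2Si3O12) = 497.443 g/mol.
Mn contributes 0.33 × 54.938 = 18.130 g per mole.
18.130/497.443 = 0.0364 → 3.64%.

3.64 mass %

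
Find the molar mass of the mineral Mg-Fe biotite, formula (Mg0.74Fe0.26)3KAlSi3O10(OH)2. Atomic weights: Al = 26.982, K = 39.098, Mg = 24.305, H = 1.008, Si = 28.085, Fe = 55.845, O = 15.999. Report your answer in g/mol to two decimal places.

441.86 g/mol

Mg: 2.22 × 24.305 = 53.9571
Fe: 0.78 × 55.845 = 43.5591
K: 1 × 39.098 = 39.0980
Al: 1 × 26.982 = 26.9820
Si: 3 × 28.085 = 84.2550
O: 12 × 15.999 = 191.9880
H: 2 × 1.008 = 2.0160
Summing the contributions gives the formula mass.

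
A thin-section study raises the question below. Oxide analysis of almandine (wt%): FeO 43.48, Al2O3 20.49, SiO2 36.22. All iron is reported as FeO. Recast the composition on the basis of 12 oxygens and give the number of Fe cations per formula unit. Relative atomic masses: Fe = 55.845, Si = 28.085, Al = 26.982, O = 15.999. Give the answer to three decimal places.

43.48 wt% FeO ÷ 71.844 g/mol = 0.60520 mol, giving 0.60520 Fe and 0.60520 O.
20.49 wt% Al2O3 ÷ 101.961 g/mol = 0.20096 mol, giving 0.40192 Al and 0.60288 O.
36.22 wt% SiO2 ÷ 60.083 g/mol = 0.60283 mol, giving 0.60283 Si and 1.20566 O.
Oxygen sums to 2.41374; scaling by 12/2.41374 = 4.97154 puts the formula on 12 O.
Fe: 0.60520 × 4.97154 = 3.009 atoms per formula unit.

3.009 Fe apfu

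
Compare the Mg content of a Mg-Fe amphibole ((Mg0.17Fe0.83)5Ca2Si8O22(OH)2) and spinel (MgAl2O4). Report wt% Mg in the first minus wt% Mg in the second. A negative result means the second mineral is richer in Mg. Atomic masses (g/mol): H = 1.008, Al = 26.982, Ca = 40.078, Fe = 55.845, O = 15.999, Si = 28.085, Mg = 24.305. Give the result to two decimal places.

-14.89 percentage points

Mg in (Mg0.17Fe0.83)5Ca2Si8O22(OH)2: molar mass 943.244 g/mol; 0.85×24.305 = 20.659 g → 2.19 wt%.
Mg in MgAl2O4: molar mass 142.265 g/mol; 1×24.305 = 24.305 g → 17.08 wt%.
Difference = 2.19 − 17.08 = -14.89 percentage points.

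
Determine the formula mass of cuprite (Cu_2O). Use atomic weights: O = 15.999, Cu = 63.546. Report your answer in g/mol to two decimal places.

143.09 g/mol

Cu: 2 × 63.546 = 127.0920
O: 1 × 15.999 = 15.9990
Summing the contributions gives the formula mass.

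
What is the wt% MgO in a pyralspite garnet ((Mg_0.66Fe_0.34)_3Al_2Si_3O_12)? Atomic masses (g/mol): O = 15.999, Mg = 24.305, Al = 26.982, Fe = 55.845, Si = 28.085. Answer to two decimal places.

18.33 wt%

M((Mg_0.66Fe_0.34)_3Al_2Si_3O_12) = 435.293 g/mol; M(MgO) = 40.304 g/mol.
Moles MgO per formula unit = 1.98 Mg ÷ 1 = 1.9800.
MgO fraction = (1.9800 × 40.304) / 435.293 = 79.802/435.293 = 0.1833.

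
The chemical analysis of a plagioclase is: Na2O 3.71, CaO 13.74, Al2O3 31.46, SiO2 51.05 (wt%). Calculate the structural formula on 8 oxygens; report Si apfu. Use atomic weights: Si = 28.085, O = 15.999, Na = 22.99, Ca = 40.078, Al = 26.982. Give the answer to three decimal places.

Na2O (M=61.979): mol = 0.05986; Na = 0.11972, O = 0.05986.
CaO (M=56.077): mol = 0.24502; Ca = 0.24502, O = 0.24502.
Al2O3 (M=101.961): mol = 0.30855; Al = 0.61710, O = 0.92565.
SiO2 (M=60.083): mol = 0.84966; Si = 0.84966, O = 1.69932.
ΣO = 2.92985; factor = 8/ΣO = 2.73052.
Si apfu = 0.84966 × 2.73052 = 2.320.

2.320 Si apfu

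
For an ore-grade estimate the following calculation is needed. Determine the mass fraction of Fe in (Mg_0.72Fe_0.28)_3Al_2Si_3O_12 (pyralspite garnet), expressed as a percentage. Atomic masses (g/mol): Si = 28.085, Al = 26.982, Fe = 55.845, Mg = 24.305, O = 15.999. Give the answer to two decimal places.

10.92 weight percent

Formula mass = 2.16×24.305 + 0.84×55.845 + 2×26.982 + 3×28.085 + 12×15.999 = 429.616 g/mol, of which 46.910 g is Fe.
So Fe makes up 46.910/429.616 = 0.1092 of the mass, i.e. 10.92%.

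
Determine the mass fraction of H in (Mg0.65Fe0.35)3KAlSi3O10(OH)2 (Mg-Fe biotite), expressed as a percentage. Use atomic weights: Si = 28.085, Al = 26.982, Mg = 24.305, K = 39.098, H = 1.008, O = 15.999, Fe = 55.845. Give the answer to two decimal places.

0.45 wt%

Formula mass = 1.95*24.305 + 1.05*55.845 + 1*39.098 + 1*26.982 + 3*28.085 + 12*15.999 + 2*1.008 = 450.371 g/mol, of which 2.016 g is H.
So H makes up 2.016/450.371 = 0.0045 of the mass, i.e. 0.45%.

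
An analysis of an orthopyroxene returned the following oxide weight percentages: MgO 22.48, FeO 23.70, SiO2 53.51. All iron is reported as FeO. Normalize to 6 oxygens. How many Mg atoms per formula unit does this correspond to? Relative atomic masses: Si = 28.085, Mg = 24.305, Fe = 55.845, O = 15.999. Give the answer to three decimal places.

1.254 Mg apfu

MgO: 22.48/40.304 = 0.55776 mol → 0.55776 mol Mg, 0.55776 mol O.
FeO: 23.70/71.844 = 0.32988 mol → 0.32988 mol Fe, 0.32988 mol O.
SiO2: 53.51/60.083 = 0.89060 mol → 0.89060 mol Si, 1.78120 mol O.
Total oxygen = 2.66884 mol. Normalization factor = 6/2.66884 = 2.24817.
Mg per 6 O = 0.55776 × 2.24817 = 1.254.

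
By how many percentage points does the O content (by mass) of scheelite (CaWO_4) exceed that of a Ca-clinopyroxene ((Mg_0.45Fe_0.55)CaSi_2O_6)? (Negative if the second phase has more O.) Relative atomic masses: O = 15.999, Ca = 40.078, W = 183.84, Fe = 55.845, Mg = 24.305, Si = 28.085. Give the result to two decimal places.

-18.81 percentage points

O in CaWO_4: molar mass 287.914 g/mol; 4×15.999 = 63.996 g → 22.23 wt%.
O in (Mg_0.45Fe_0.55)CaSi_2O_6: molar mass 233.894 g/mol; 6×15.999 = 95.994 g → 41.04 wt%.
Difference = 22.23 − 41.04 = -18.81 percentage points.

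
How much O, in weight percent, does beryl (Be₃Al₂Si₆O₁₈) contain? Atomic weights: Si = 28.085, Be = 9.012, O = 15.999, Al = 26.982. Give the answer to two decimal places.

M(Be₃Al₂Si₆O₁₈) = 537.492 g/mol.
O contributes 18 × 15.999 = 287.982 g per mole.
287.982/537.492 = 0.5358 → 53.58%.

53.58 weight percent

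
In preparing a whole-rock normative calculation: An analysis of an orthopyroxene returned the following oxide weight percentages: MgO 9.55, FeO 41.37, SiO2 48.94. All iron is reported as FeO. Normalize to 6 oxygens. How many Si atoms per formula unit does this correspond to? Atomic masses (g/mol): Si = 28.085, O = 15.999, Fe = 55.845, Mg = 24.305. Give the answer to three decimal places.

MgO (M=40.304): mol = 0.23695; Mg = 0.23695, O = 0.23695.
FeO (M=71.844): mol = 0.57583; Fe = 0.57583, O = 0.57583.
SiO2 (M=60.083): mol = 0.81454; Si = 0.81454, O = 1.62908.
ΣO = 2.44186; factor = 6/ΣO = 2.45714.
Si apfu = 0.81454 × 2.45714 = 2.001.

2.001 Si apfu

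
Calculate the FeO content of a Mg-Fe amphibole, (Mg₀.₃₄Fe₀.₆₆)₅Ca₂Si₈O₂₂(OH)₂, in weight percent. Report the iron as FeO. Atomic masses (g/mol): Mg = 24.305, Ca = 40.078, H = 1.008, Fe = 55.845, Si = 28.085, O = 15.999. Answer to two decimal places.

25.87 wt%

Molar mass of (Mg₀.₃₄Fe₀.₆₆)₅Ca₂Si₈O₂₂(OH)₂ = 1.70·24.305 + 3.30·55.845 + 2·40.078 + 8·28.085 + 24·15.999 + 2·1.008 = 916.435 g/mol.
Each formula unit contains 3.30 Fe, equivalent to 3.30/1 = 3.3000 mol FeO.
M(FeO) = 1×55.845 + 1×15.999 = 71.844 g/mol.
Mass of FeO per formula unit = 3.3000 × 71.844 = 237.085 g.
FeO wt% = 237.085 / 916.435 × 100 = 25.87%.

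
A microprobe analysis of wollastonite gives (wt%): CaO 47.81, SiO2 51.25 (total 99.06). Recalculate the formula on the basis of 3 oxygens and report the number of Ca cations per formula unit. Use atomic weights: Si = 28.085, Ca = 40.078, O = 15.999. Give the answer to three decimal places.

CaO: 47.81/56.077 = 0.85258 mol → 0.85258 mol Ca, 0.85258 mol O.
SiO2: 51.25/60.083 = 0.85299 mol → 0.85299 mol Si, 1.70598 mol O.
Total oxygen = 2.55856 mol. Normalization factor = 3/2.55856 = 1.17253.
Ca per 3 O = 0.85258 × 1.17253 = 1.000.

1.000 Ca apfu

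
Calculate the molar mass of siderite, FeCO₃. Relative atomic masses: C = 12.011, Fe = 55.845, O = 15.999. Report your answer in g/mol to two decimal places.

115.85 g/mol

M = 1·55.845 + 1·12.011 + 3·15.999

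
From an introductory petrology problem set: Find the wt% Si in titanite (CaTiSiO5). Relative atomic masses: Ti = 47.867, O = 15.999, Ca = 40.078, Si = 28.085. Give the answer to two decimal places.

14.33 weight percent

Formula mass = 1·40.078 + 1·47.867 + 1·28.085 + 5·15.999 = 196.025 g/mol, of which 28.085 g is Si.
So Si makes up 28.085/196.025 = 0.1433 of the mass, i.e. 14.33%.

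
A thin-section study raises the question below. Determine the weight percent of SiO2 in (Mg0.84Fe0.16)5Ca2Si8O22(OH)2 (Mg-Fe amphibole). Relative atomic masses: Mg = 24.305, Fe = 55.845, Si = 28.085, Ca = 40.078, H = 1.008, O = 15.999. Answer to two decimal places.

Molar mass of (Mg0.84Fe0.16)5Ca2Si8O22(OH)2 = 4.20*24.305 + 0.80*55.845 + 2*40.078 + 8*28.085 + 24*15.999 + 2*1.008 = 837.585 g/mol.
Each formula unit contains 8 Si, equivalent to 8/1 = 8.0000 mol SiO2.
M(SiO2) = 1×28.085 + 2×15.999 = 60.083 g/mol.
Mass of SiO2 per formula unit = 8.0000 × 60.083 = 480.664 g.
SiO2 wt% = 480.664 / 837.585 × 100 = 57.39%.

57.39 wt%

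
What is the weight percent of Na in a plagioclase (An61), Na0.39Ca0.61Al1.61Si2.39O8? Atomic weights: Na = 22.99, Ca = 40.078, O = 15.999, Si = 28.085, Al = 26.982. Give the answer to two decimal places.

Molar mass of Na0.39Ca0.61Al1.61Si2.39O8: 0.39·22.99 + 0.61·40.078 + 1.61·26.982 + 2.39·28.085 + 8·15.999 = 271.970 g/mol.
Mass of Na per formula unit: 0.39 × 22.99 = 8.966 g.
Weight fraction Na = 8.966 / 271.970 = 0.0330.

3.30 weight percent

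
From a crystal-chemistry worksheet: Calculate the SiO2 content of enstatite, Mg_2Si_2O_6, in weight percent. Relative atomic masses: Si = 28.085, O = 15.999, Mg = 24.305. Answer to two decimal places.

59.85 wt%

M(Mg_2Si_2O_6) = 200.774 g/mol; M(SiO2) = 60.083 g/mol.
Moles SiO2 per formula unit = 2 Si ÷ 1 = 2.0000.
SiO2 fraction = (2.0000 × 60.083) / 200.774 = 120.166/200.774 = 0.5985.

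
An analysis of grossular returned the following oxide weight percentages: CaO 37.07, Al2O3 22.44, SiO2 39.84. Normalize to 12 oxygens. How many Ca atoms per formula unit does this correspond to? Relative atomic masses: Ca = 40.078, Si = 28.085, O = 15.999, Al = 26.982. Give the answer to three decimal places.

37.07 wt% CaO ÷ 56.077 g/mol = 0.66106 mol, giving 0.66106 Ca and 0.66106 O.
22.44 wt% Al2O3 ÷ 101.961 g/mol = 0.22008 mol, giving 0.44016 Al and 0.66024 O.
39.84 wt% SiO2 ÷ 60.083 g/mol = 0.66308 mol, giving 0.66308 Si and 1.32616 O.
Oxygen sums to 2.64746; scaling by 12/2.64746 = 4.53265 puts the formula on 12 O.
Ca: 0.66106 × 4.53265 = 2.996 atoms per formula unit.

2.996 Ca apfu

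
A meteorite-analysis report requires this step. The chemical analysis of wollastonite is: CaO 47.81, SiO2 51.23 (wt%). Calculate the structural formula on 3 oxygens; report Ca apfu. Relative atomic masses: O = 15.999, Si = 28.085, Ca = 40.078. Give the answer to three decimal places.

CaO (M=56.077): mol = 0.85258; Ca = 0.85258, O = 0.85258.
SiO2 (M=60.083): mol = 0.85265; Si = 0.85265, O = 1.70530.
ΣO = 2.55788; factor = 3/ΣO = 1.17285.
Ca apfu = 0.85258 × 1.17285 = 1.000.

1.000 Ca apfu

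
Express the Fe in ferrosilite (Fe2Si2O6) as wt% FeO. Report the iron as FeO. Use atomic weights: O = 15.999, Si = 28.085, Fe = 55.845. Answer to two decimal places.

54.46 wt%

Molar mass of Fe2Si2O6 = 2×55.845 + 2×28.085 + 6×15.999 = 263.854 g/mol.
Each formula unit contains 2 Fe, equivalent to 2/1 = 2.0000 mol FeO.
M(FeO) = 1×55.845 + 1×15.999 = 71.844 g/mol.
Mass of FeO per formula unit = 2.0000 × 71.844 = 143.688 g.
FeO wt% = 143.688 / 263.854 × 100 = 54.46%.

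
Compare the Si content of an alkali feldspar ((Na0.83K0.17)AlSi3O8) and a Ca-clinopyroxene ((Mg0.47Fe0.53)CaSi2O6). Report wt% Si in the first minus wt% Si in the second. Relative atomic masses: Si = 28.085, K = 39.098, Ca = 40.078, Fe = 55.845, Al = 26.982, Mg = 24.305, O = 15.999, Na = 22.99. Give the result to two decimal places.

7.72 percentage points

First mineral: 84.255 g Si in 264.957 g formula = 31.80 wt% Si.
Second mineral: 56.170 g Si in 233.263 g formula = 24.08 wt% Si.
31.80% − 24.08% gives a difference of 7.72 percentage points.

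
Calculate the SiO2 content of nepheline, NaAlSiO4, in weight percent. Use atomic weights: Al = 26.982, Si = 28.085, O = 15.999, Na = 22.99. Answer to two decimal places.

42.30 wt%

Formula mass = 142.053 g/mol.
1 Si → 1.0000 mol SiO2 per formula unit; M(SiO2) = 60.083, so SiO2 mass = 60.083 g.
60.083/142.053 × 100 = 42.30 wt%.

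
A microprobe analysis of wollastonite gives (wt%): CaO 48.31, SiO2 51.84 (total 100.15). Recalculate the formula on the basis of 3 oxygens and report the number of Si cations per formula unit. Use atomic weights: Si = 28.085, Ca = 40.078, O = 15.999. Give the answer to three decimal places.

48.31 wt% CaO ÷ 56.077 g/mol = 0.86149 mol, giving 0.86149 Ca and 0.86149 O.
51.84 wt% SiO2 ÷ 60.083 g/mol = 0.86281 mol, giving 0.86281 Si and 1.72562 O.
Oxygen sums to 2.58711; scaling by 3/2.58711 = 1.15960 puts the formula on 3 O.
Si: 0.86281 × 1.15960 = 1.001 atoms per formula unit.

1.001 Si apfu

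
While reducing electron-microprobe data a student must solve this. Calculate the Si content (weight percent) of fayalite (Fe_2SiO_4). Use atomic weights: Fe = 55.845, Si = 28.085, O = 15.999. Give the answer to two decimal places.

Formula mass = 2·55.845 + 1·28.085 + 4·15.999 = 203.771 g/mol, of which 28.085 g is Si.
So Si makes up 28.085/203.771 = 0.1378 of the mass, i.e. 13.78%.

13.78 weight percent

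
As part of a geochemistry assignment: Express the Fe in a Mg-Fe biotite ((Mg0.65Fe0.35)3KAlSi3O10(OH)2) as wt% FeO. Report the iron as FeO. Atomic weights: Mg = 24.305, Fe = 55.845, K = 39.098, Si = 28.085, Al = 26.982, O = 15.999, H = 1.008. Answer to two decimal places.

M((Mg0.65Fe0.35)3KAlSi3O10(OH)2) = 450.371 g/mol; M(FeO) = 71.844 g/mol.
Moles FeO per formula unit = 1.05 Fe ÷ 1 = 1.0500.
FeO fraction = (1.0500 × 71.844) / 450.371 = 75.436/450.371 = 0.1675.

16.75 wt%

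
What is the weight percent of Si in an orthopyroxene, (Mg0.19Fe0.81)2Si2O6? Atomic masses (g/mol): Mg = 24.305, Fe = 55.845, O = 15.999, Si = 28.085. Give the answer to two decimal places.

Molar mass of (Mg0.19Fe0.81)2Si2O6: 0.38·24.305 + 1.62·55.845 + 2·28.085 + 6·15.999 = 251.869 g/mol.
Mass of Si per formula unit: 2 × 28.085 = 56.170 g.
Weight fraction Si = 56.170 / 251.869 = 0.2230.

22.30 wt%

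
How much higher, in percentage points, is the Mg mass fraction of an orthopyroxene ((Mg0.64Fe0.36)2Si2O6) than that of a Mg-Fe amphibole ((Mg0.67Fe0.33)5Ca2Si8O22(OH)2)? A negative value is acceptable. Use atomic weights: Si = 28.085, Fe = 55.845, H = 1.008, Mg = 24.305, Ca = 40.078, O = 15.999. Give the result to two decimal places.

First mineral: 31.110 g Mg in 223.483 g formula = 13.92 wt% Mg.
Second mineral: 81.422 g Mg in 864.394 g formula = 9.42 wt% Mg.
13.92% − 9.42% gives a difference of 4.50 percentage points.

4.50 percentage points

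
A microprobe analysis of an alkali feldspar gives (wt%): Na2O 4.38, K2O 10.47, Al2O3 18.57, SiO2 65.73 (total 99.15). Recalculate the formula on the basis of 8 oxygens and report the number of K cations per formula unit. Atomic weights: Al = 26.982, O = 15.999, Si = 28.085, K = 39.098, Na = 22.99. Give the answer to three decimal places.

0.610 K apfu

Na2O: 4.38/61.979 = 0.07067 mol → 0.14134 mol Na, 0.07067 mol O.
K2O: 10.47/94.195 = 0.11115 mol → 0.22230 mol K, 0.11115 mol O.
Al2O3: 18.57/101.961 = 0.18213 mol → 0.36426 mol Al, 0.54639 mol O.
SiO2: 65.73/60.083 = 1.09399 mol → 1.09399 mol Si, 2.18798 mol O.
Total oxygen = 2.91619 mol. Normalization factor = 8/2.91619 = 2.74331.
K per 8 O = 0.22230 × 2.74331 = 0.610.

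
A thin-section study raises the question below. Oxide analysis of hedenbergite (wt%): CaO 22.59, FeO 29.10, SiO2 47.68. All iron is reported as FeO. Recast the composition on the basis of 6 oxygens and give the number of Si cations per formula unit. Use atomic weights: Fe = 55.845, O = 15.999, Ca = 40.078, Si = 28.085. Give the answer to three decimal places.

1.988 Si apfu

22.59 wt% CaO ÷ 56.077 g/mol = 0.40284 mol, giving 0.40284 Ca and 0.40284 O.
29.10 wt% FeO ÷ 71.844 g/mol = 0.40504 mol, giving 0.40504 Fe and 0.40504 O.
47.68 wt% SiO2 ÷ 60.083 g/mol = 0.79357 mol, giving 0.79357 Si and 1.58714 O.
Oxygen sums to 2.39502; scaling by 6/2.39502 = 2.50520 puts the formula on 6 O.
Si: 0.79357 × 2.50520 = 1.988 atoms per formula unit.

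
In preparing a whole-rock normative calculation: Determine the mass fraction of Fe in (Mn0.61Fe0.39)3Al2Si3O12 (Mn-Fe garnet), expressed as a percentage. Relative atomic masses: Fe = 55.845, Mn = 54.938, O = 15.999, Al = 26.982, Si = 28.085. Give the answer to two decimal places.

13.17 weight percent

M((Mn0.61Fe0.39)3Al2Si3O12) = 496.082 g/mol.
Fe contributes 1.17 × 55.845 = 65.339 g per mole.
65.339/496.082 = 0.1317 → 13.17%.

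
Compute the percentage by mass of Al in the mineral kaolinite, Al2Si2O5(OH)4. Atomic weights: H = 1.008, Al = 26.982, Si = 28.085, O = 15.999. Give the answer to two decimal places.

20.90 weight percent

Molar mass of Al2Si2O5(OH)4: 2×26.982 + 2×28.085 + 9×15.999 + 4×1.008 = 258.157 g/mol.
Mass of Al per formula unit: 2 × 26.982 = 53.964 g.
Weight fraction Al = 53.964 / 258.157 = 0.2090.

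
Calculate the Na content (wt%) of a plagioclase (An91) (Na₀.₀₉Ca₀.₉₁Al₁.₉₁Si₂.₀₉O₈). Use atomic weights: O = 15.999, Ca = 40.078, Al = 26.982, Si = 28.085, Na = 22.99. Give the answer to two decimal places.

0.75 wt%

Molar mass of Na₀.₀₉Ca₀.₉₁Al₁.₉₁Si₂.₀₉O₈: 0.09*22.99 + 0.91*40.078 + 1.91*26.982 + 2.09*28.085 + 8*15.999 = 276.765 g/mol.
Mass of Na per formula unit: 0.09 × 22.99 = 2.069 g.
Weight fraction Na = 2.069 / 276.765 = 0.0075.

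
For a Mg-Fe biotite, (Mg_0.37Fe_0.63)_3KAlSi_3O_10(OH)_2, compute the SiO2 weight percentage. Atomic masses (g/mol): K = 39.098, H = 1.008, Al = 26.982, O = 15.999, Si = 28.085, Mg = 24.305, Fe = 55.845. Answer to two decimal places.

37.80 wt%

M((Mg_0.37Fe_0.63)_3KAlSi_3O_10(OH)_2) = 476.865 g/mol; M(SiO2) = 60.083 g/mol.
Moles SiO2 per formula unit = 3 Si ÷ 1 = 3.0000.
SiO2 fraction = (3.0000 × 60.083) / 476.865 = 180.249/476.865 = 0.3780.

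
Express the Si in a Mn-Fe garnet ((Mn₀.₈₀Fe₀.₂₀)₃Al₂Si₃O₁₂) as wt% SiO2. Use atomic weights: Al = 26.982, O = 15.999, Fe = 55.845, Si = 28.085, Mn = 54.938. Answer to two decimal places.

Formula mass = 495.565 g/mol.
3 Si → 3.0000 mol SiO2 per formula unit; M(SiO2) = 60.083, so SiO2 mass = 180.249 g.
180.249/495.565 × 100 = 36.37 wt%.

36.37 wt%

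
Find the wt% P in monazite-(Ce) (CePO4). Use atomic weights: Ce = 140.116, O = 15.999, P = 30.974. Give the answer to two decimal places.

13.18 weight percent

Molar mass of CePO4: 1×140.116 + 1×30.974 + 4×15.999 = 235.086 g/mol.
Mass of P per formula unit: 1 × 30.974 = 30.974 g.
Weight fraction P = 30.974 / 235.086 = 0.1318.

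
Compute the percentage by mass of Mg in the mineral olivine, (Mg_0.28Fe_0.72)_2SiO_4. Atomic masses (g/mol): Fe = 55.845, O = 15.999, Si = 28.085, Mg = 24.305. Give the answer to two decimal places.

7.31 wt%

Molar mass of (Mg_0.28Fe_0.72)_2SiO_4: 0.56*24.305 + 1.44*55.845 + 1*28.085 + 4*15.999 = 186.109 g/mol.
Mass of Mg per formula unit: 0.56 × 24.305 = 13.611 g.
Weight fraction Mg = 13.611 / 186.109 = 0.0731.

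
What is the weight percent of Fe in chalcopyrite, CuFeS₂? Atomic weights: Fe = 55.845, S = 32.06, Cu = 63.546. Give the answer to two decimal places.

Molar mass of CuFeS₂: 1×63.546 + 1×55.845 + 2×32.06 = 183.511 g/mol.
Mass of Fe per formula unit: 1 × 55.845 = 55.845 g.
Weight fraction Fe = 55.845 / 183.511 = 0.3043.

30.43 mass %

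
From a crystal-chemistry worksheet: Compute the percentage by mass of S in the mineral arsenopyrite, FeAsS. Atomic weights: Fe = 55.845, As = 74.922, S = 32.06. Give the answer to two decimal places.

19.69 mass %

Formula mass = 1·55.845 + 1·74.922 + 1·32.06 = 162.827 g/mol, of which 32.060 g is S.
So S makes up 32.060/162.827 = 0.1969 of the mass, i.e. 19.69%.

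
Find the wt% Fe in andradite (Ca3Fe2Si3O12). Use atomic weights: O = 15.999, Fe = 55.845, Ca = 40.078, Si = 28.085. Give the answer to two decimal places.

Molar mass of Ca3Fe2Si3O12: 3×40.078 + 2×55.845 + 3×28.085 + 12×15.999 = 508.167 g/mol.
Mass of Fe per formula unit: 2 × 55.845 = 111.690 g.
Weight fraction Fe = 111.690 / 508.167 = 0.2198.

21.98 wt%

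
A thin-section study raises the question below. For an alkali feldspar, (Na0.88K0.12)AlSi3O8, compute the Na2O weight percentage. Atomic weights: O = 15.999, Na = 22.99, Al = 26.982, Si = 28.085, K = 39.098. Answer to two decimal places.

Molar mass of (Na0.88K0.12)AlSi3O8 = 0.88·22.99 + 0.12·39.098 + 1·26.982 + 3·28.085 + 8·15.999 = 264.152 g/mol.
Each formula unit contains 0.88 Na, equivalent to 0.88/2 = 0.4400 mol Na2O.
M(Na2O) = 2×22.99 + 1×15.999 = 61.979 g/mol.
Mass of Na2O per formula unit = 0.4400 × 61.979 = 27.271 g.
Na2O wt% = 27.271 / 264.152 × 100 = 10.32%.

10.32 wt%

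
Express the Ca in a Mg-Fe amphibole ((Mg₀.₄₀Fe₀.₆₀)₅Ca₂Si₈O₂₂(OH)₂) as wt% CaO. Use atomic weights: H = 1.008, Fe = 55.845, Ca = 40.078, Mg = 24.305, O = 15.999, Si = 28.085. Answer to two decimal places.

12.37 wt%

Molar mass of (Mg₀.₄₀Fe₀.₆₀)₅Ca₂Si₈O₂₂(OH)₂ = 2*24.305 + 3*55.845 + 2*40.078 + 8*28.085 + 24*15.999 + 2*1.008 = 906.973 g/mol.
Each formula unit contains 2 Ca, equivalent to 2/1 = 2.0000 mol CaO.
M(CaO) = 1×40.078 + 1×15.999 = 56.077 g/mol.
Mass of CaO per formula unit = 2.0000 × 56.077 = 112.154 g.
CaO wt% = 112.154 / 906.973 × 100 = 12.37%.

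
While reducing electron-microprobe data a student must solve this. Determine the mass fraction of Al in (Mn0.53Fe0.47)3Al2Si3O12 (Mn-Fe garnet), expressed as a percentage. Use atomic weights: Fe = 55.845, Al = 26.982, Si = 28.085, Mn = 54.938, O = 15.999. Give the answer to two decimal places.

Molar mass of (Mn0.53Fe0.47)3Al2Si3O12: 1.59·54.938 + 1.41·55.845 + 2·26.982 + 3·28.085 + 12·15.999 = 496.300 g/mol.
Mass of Al per formula unit: 2 × 26.982 = 53.964 g.
Weight fraction Al = 53.964 / 496.300 = 0.1087.

10.87 wt%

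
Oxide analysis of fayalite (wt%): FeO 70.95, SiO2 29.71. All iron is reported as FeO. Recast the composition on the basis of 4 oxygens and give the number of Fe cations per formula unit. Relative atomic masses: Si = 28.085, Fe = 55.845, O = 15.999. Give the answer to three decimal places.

FeO (M=71.844): mol = 0.98756; Fe = 0.98756, O = 0.98756.
SiO2 (M=60.083): mol = 0.49448; Si = 0.49448, O = 0.98896.
ΣO = 1.97652; factor = 4/ΣO = 2.02376.
Fe apfu = 0.98756 × 2.02376 = 1.999.

1.999 Fe apfu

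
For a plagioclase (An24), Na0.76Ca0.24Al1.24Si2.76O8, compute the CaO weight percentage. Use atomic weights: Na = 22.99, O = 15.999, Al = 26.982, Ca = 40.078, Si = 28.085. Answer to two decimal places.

5.06 wt%

Molar mass of Na0.76Ca0.24Al1.24Si2.76O8 = 0.76·22.99 + 0.24·40.078 + 1.24·26.982 + 2.76·28.085 + 8·15.999 = 266.055 g/mol.
Each formula unit contains 0.24 Ca, equivalent to 0.24/1 = 0.2400 mol CaO.
M(CaO) = 1×40.078 + 1×15.999 = 56.077 g/mol.
Mass of CaO per formula unit = 0.2400 × 56.077 = 13.458 g.
CaO wt% = 13.458 / 266.055 × 100 = 5.06%.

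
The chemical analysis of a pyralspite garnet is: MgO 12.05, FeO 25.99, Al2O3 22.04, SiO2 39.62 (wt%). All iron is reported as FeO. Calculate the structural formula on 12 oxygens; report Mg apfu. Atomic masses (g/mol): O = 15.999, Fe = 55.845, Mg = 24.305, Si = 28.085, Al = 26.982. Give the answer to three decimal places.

MgO: 12.05/40.304 = 0.29898 mol → 0.29898 mol Mg, 0.29898 mol O.
FeO: 25.99/71.844 = 0.36176 mol → 0.36176 mol Fe, 0.36176 mol O.
Al2O3: 22.04/101.961 = 0.21616 mol → 0.43232 mol Al, 0.64848 mol O.
SiO2: 39.62/60.083 = 0.65942 mol → 0.65942 mol Si, 1.31884 mol O.
Total oxygen = 2.62806 mol. Normalization factor = 12/2.62806 = 4.56611.
Mg per 12 O = 0.29898 × 4.56611 = 1.365.

1.365 Mg apfu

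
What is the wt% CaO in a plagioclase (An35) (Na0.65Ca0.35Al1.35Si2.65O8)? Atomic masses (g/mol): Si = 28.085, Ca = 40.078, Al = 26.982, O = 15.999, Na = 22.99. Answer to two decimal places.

M(Na0.65Ca0.35Al1.35Si2.65O8) = 267.814 g/mol; M(CaO) = 56.077 g/mol.
Moles CaO per formula unit = 0.35 Ca ÷ 1 = 0.3500.
CaO fraction = (0.3500 × 56.077) / 267.814 = 19.627/267.814 = 0.0733.

7.33 wt%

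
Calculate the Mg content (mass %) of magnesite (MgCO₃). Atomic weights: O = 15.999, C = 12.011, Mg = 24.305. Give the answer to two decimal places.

28.83 mass %

Formula mass = 1×24.305 + 1×12.011 + 3×15.999 = 84.313 g/mol, of which 24.305 g is Mg.
So Mg makes up 24.305/84.313 = 0.2883 of the mass, i.e. 28.83%.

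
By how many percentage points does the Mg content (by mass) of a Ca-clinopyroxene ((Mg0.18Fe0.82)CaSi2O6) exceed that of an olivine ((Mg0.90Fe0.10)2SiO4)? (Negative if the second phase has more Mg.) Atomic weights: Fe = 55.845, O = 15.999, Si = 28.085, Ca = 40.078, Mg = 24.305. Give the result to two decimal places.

-27.96 percentage points

Mg in (Mg0.18Fe0.82)CaSi2O6: molar mass 242.410 g/mol; 0.18×24.305 = 4.375 g → 1.80 wt%.
Mg in (Mg0.90Fe0.10)2SiO4: molar mass 146.999 g/mol; 1.80×24.305 = 43.749 g → 29.76 wt%.
Difference = 1.80 − 29.76 = -27.96 percentage points.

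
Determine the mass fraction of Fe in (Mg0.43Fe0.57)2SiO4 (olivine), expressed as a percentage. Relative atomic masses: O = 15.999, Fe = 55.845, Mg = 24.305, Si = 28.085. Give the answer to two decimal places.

Molar mass of (Mg0.43Fe0.57)2SiO4: 0.86*24.305 + 1.14*55.845 + 1*28.085 + 4*15.999 = 176.647 g/mol.
Mass of Fe per formula unit: 1.14 × 55.845 = 63.663 g.
Weight fraction Fe = 63.663 / 176.647 = 0.3604.

36.04 wt%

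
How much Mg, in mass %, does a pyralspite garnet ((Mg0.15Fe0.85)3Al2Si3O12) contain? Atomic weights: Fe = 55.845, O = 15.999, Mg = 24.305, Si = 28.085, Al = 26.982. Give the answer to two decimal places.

2.26 mass %

M((Mg0.15Fe0.85)3Al2Si3O12) = 483.549 g/mol.
Mg contributes 0.45 × 24.305 = 10.937 g per mole.
10.937/483.549 = 0.0226 → 2.26%.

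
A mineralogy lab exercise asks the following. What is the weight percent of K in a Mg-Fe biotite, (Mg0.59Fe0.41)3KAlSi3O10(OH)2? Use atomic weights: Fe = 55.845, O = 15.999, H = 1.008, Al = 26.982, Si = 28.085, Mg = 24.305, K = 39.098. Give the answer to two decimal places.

8.57 weight percent

Molar mass of (Mg0.59Fe0.41)3KAlSi3O10(OH)2: 1.77·24.305 + 1.23·55.845 + 1·39.098 + 1·26.982 + 3·28.085 + 12·15.999 + 2·1.008 = 456.048 g/mol.
Mass of K per formula unit: 1 × 39.098 = 39.098 g.
Weight fraction K = 39.098 / 456.048 = 0.0857.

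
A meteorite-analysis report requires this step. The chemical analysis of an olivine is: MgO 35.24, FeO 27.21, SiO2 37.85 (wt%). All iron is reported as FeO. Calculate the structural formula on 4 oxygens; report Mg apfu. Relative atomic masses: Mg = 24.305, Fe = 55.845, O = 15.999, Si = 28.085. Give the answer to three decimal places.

1.392 Mg apfu

MgO: 35.24/40.304 = 0.87435 mol → 0.87435 mol Mg, 0.87435 mol O.
FeO: 27.21/71.844 = 0.37874 mol → 0.37874 mol Fe, 0.37874 mol O.
SiO2: 37.85/60.083 = 0.62996 mol → 0.62996 mol Si, 1.25992 mol O.
Total oxygen = 2.51301 mol. Normalization factor = 4/2.51301 = 1.59172.
Mg per 4 O = 0.87435 × 1.59172 = 1.392.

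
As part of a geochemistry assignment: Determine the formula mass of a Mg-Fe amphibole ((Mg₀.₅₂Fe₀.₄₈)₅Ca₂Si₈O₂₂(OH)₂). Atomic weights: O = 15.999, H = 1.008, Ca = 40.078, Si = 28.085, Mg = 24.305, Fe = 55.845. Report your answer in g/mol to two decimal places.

888.05 g/mol

M = 2.60·24.305 + 2.40·55.845 + 2·40.078 + 8·28.085 + 24·15.999 + 2·1.008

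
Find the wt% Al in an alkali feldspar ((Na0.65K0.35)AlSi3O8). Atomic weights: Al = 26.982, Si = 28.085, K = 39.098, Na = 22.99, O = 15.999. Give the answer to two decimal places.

Formula mass = 0.65*22.99 + 0.35*39.098 + 1*26.982 + 3*28.085 + 8*15.999 = 267.857 g/mol, of which 26.982 g is Al.
So Al makes up 26.982/267.857 = 0.1007 of the mass, i.e. 10.07%.

10.07 wt%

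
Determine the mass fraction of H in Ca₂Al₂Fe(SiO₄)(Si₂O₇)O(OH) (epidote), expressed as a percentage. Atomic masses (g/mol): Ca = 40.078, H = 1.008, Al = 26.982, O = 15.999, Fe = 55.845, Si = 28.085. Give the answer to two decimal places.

M(Ca₂Al₂Fe(SiO₄)(Si₂O₇)O(OH)) = 483.215 g/mol.
H contributes 1 × 1.008 = 1.008 g per mole.
1.008/483.215 = 0.0021 → 0.21%.

0.21 weight percent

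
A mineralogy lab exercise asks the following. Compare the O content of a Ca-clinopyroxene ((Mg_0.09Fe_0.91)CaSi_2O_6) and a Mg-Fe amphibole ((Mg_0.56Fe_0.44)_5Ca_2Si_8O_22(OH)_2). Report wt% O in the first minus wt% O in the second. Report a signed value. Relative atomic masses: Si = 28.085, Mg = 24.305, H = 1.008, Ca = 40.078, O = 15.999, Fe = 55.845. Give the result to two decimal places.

M((Mg_0.09Fe_0.91)CaSi_2O_6) = 245.248 g/mol, so wt% O = 95.994/245.248 × 100 = 39.14%.
M((Mg_0.56Fe_0.44)_5Ca_2Si_8O_22(OH)_2) = 881.741 g/mol, so wt% O = 383.976/881.741 × 100 = 43.55%.
39.14 − 43.55 = -4.41 pp.

-4.41 percentage points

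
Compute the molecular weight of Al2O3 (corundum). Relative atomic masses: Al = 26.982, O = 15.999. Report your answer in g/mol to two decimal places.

The formula mass is the sum 2×26.982 + 3×15.999.

101.96 g/mol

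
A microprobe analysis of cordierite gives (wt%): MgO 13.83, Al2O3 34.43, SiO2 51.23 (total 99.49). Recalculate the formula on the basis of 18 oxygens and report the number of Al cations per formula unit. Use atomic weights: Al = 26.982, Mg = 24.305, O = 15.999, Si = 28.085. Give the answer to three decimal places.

3.971 Al apfu

13.83 wt% MgO ÷ 40.304 g/mol = 0.34314 mol, giving 0.34314 Mg and 0.34314 O.
34.43 wt% Al2O3 ÷ 101.961 g/mol = 0.33768 mol, giving 0.67536 Al and 1.01304 O.
51.23 wt% SiO2 ÷ 60.083 g/mol = 0.85265 mol, giving 0.85265 Si and 1.70530 O.
Oxygen sums to 3.06148; scaling by 18/3.06148 = 5.87951 puts the formula on 18 O.
Al: 0.67536 × 5.87951 = 3.971 atoms per formula unit.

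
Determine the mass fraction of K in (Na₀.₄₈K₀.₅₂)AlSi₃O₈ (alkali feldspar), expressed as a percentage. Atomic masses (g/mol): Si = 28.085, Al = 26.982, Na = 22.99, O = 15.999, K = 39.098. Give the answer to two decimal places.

7.51 mass %

Formula mass = 0.48*22.99 + 0.52*39.098 + 1*26.982 + 3*28.085 + 8*15.999 = 270.595 g/mol, of which 20.331 g is K.
So K makes up 20.331/270.595 = 0.0751 of the mass, i.e. 7.51%.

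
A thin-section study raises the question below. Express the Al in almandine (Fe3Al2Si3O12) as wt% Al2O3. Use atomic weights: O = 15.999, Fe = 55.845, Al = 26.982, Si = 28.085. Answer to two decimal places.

M(Fe3Al2Si3O12) = 497.742 g/mol; M(Al2O3) = 101.961 g/mol.
Moles Al2O3 per formula unit = 2 Al ÷ 2 = 1.0000.
Al2O3 fraction = (1.0000 × 101.961) / 497.742 = 101.961/497.742 = 0.2048.

20.48 wt%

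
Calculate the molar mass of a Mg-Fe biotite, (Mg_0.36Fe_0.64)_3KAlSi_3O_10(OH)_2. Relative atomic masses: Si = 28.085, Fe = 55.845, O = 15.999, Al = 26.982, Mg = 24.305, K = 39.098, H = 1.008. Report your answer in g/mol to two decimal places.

M = 1.08·24.305 + 1.92·55.845 + 1·39.098 + 1·26.982 + 3·28.085 + 12·15.999 + 2·1.008

477.81 g/mol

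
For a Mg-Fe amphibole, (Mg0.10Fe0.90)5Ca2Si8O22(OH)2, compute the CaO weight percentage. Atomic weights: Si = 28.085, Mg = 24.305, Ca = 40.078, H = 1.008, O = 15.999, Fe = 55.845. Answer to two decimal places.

M((Mg0.10Fe0.90)5Ca2Si8O22(OH)2) = 954.283 g/mol; M(CaO) = 56.077 g/mol.
Moles CaO per formula unit = 2 Ca ÷ 1 = 2.0000.
CaO fraction = (2.0000 × 56.077) / 954.283 = 112.154/954.283 = 0.1175.

11.75 wt%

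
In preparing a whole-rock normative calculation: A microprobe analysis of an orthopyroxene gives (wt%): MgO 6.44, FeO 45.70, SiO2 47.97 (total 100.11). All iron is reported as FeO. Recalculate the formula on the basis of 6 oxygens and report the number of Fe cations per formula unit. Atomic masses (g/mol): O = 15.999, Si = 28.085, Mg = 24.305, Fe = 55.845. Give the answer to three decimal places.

MgO (M=40.304): mol = 0.15979; Mg = 0.15979, O = 0.15979.
FeO (M=71.844): mol = 0.63610; Fe = 0.63610, O = 0.63610.
SiO2 (M=60.083): mol = 0.79840; Si = 0.79840, O = 1.59680.
ΣO = 2.39269; factor = 6/ΣO = 2.50764.
Fe apfu = 0.63610 × 2.50764 = 1.595.

1.595 Fe apfu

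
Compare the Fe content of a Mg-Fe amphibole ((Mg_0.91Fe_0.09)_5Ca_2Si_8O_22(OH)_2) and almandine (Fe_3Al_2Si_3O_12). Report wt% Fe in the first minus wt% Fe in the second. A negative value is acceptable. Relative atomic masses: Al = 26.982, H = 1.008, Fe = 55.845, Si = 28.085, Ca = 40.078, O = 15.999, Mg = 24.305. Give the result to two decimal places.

-30.62 percentage points

First mineral: 25.130 g Fe in 826.546 g formula = 3.04 wt% Fe.
Second mineral: 167.535 g Fe in 497.742 g formula = 33.66 wt% Fe.
3.04% − 33.66% gives a difference of -30.62 percentage points.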